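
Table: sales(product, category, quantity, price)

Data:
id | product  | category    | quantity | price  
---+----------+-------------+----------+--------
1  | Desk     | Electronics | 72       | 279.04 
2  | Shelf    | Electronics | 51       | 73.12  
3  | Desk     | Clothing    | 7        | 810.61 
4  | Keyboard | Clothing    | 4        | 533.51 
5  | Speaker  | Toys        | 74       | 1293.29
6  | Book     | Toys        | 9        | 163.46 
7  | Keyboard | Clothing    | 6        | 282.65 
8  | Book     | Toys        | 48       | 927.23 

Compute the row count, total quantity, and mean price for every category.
SELECT category,
       COUNT(*) as cnt,
       SUM(quantity) as total_quantity,
       AVG(price) as avg_price
FROM sales
GROUP BY category

Result:
  Clothing: 3 records, 17 total quantity, 542.26 avg price
  Electronics: 2 records, 123 total quantity, 176.08 avg price
  Toys: 3 records, 131 total quantity, 794.66 avg price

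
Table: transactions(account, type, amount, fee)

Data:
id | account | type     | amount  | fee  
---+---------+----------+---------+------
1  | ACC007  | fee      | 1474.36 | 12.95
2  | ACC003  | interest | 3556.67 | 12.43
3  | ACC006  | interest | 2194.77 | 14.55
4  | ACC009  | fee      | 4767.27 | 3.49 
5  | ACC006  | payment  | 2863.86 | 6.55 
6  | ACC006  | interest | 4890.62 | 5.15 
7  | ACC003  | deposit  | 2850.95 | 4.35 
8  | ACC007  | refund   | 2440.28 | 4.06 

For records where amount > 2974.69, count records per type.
SELECT type, COUNT(*)
FROM transactions
WHERE amount > 2974.69
GROUP BY type

Note: WHERE filters rows before grouping.

Result:
  fee: 1
  interest: 2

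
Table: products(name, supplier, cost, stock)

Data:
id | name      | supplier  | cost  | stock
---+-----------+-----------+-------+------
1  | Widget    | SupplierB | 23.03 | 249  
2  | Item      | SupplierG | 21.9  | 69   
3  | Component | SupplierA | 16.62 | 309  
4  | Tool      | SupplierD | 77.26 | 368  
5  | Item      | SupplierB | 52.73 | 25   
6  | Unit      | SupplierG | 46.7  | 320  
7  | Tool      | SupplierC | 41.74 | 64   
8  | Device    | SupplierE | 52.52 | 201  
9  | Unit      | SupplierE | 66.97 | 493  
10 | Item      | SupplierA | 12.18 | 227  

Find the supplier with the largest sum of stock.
SELECT supplier, SUM(stock) as val
FROM products
GROUP BY supplier
ORDER BY val DESC
LIMIT 1

Result: SupplierE with sum(stock) = 694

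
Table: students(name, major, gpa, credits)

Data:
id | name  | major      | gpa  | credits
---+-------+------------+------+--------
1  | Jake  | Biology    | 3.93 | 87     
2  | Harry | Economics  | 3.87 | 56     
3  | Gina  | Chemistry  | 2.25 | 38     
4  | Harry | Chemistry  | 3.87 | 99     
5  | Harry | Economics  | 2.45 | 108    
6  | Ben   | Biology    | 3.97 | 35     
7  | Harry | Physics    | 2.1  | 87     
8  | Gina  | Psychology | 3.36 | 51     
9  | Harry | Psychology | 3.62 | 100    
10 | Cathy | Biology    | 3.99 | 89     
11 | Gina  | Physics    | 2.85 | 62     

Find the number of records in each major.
SELECT major, COUNT(*) as count
FROM students
GROUP BY major

Result:
  Biology: 3
  Chemistry: 2
  Economics: 2
  Physics: 2
  Psychology: 2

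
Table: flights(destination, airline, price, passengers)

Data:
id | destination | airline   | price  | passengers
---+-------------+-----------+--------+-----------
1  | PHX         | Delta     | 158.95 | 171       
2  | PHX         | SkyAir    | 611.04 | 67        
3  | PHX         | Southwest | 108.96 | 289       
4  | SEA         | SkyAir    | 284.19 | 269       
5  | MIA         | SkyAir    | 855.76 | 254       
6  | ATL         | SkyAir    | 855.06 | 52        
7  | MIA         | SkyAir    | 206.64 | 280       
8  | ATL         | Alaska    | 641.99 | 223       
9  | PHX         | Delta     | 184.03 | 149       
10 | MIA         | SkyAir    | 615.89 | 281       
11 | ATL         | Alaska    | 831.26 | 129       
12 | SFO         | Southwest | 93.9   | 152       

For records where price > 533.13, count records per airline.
SELECT airline, COUNT(*)
FROM flights
WHERE price > 533.13
GROUP BY airline

Note: WHERE filters rows before grouping.

Result:
  Alaska: 2
  SkyAir: 4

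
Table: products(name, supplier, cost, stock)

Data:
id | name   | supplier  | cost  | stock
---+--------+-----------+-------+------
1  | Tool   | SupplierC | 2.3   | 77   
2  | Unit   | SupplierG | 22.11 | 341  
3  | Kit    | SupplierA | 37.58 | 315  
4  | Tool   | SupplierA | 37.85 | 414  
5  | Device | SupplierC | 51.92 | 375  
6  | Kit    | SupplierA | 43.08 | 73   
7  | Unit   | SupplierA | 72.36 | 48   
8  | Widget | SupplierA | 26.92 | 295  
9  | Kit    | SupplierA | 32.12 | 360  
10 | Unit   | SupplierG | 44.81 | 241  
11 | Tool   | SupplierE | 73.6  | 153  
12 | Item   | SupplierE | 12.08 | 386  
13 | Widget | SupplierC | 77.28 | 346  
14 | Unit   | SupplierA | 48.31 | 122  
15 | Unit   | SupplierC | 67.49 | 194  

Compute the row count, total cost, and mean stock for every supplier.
SELECT supplier,
       COUNT(*) as cnt,
       SUM(cost) as total_cost,
       AVG(stock) as avg_stock
FROM products
GROUP BY supplier

Result:
  SupplierA: 7 records, 298.22 total cost, 232.43 avg stock
  SupplierC: 4 records, 198.99 total cost, 248.00 avg stock
  SupplierE: 2 records, 85.68 total cost, 269.50 avg stock
  SupplierG: 2 records, 66.92 total cost, 291.00 avg stock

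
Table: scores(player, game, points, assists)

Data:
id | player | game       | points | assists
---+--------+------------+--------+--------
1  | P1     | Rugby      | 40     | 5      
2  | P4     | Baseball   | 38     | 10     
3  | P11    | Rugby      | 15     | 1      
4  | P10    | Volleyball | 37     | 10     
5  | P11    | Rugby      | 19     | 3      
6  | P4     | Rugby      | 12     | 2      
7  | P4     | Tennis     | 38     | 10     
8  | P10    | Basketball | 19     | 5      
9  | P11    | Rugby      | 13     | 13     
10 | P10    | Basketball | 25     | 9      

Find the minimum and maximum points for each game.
SELECT game, MIN(points), MAX(points)
FROM scores
GROUP BY game

Result:
  Baseball: min=38, max=38
  Basketball: min=19, max=25
  Rugby: min=12, max=40
  Tennis: min=38, max=38
  Volleyball: min=37, max=37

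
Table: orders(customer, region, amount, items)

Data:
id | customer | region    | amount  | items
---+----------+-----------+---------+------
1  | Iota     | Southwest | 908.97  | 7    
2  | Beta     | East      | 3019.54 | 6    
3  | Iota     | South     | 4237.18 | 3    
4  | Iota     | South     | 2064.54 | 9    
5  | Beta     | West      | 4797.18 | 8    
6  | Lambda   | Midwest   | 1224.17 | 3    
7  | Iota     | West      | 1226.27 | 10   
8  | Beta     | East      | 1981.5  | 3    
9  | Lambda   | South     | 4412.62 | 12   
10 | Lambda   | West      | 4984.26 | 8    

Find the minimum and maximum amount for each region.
SELECT region, MIN(amount), MAX(amount)
FROM orders
GROUP BY region

Result:
  East: min=1981.50, max=3019.54
  Midwest: min=1224.17, max=1224.17
  South: min=2064.54, max=4412.62
  Southwest: min=908.97, max=908.97
  West: min=1226.27, max=4984.26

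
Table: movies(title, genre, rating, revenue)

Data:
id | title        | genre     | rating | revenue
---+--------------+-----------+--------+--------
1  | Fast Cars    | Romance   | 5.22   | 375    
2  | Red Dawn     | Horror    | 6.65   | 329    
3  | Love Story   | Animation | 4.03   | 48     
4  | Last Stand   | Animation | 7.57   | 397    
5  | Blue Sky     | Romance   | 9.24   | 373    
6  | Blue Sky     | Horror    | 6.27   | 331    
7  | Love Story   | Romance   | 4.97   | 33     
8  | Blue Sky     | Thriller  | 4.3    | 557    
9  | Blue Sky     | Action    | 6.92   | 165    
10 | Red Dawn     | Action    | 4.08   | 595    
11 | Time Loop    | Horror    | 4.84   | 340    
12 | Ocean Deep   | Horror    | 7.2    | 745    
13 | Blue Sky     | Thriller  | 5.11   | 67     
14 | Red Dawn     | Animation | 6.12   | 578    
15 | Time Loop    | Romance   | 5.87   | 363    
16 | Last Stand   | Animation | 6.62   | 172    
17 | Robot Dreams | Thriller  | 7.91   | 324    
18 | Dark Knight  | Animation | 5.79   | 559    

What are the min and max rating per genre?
SELECT genre, MIN(rating), MAX(rating)
FROM movies
GROUP BY genre

Result:
  Action: min=4.08, max=6.92
  Animation: min=4.03, max=7.57
  Horror: min=4.84, max=7.20
  Romance: min=4.97, max=9.24
  Thriller: min=4.30, max=7.91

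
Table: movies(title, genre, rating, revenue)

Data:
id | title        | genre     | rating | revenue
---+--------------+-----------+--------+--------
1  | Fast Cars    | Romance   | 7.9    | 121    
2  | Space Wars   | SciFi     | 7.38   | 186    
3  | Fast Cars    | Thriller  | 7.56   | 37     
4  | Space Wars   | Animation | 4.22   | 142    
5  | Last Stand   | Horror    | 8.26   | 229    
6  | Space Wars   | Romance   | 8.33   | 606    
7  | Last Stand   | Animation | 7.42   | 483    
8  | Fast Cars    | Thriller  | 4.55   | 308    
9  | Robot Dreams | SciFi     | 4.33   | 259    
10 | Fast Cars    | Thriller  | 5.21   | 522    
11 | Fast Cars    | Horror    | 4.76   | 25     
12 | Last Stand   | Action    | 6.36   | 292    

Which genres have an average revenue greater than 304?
SELECT genre, AVG(revenue)
FROM movies
GROUP BY genre
HAVING AVG(revenue) > 304

Result:
  Animation: avg=312.50
  Romance: avg=363.50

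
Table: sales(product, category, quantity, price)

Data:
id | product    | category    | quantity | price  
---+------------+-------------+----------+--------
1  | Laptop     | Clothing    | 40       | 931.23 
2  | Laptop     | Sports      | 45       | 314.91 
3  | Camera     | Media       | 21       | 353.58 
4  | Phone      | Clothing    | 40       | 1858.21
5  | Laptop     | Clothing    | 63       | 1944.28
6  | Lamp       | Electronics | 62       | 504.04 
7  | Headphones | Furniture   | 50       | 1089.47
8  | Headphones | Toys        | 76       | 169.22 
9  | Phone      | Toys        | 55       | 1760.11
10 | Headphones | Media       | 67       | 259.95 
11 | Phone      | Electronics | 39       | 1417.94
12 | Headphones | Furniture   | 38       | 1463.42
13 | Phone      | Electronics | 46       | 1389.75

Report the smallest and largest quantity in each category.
SELECT category, MIN(quantity), MAX(quantity)
FROM sales
GROUP BY category

Result:
  Clothing: min=40, max=63
  Electronics: min=39, max=62
  Furniture: min=38, max=50
  Media: min=21, max=67
  Sports: min=45, max=45
  Toys: min=55, max=76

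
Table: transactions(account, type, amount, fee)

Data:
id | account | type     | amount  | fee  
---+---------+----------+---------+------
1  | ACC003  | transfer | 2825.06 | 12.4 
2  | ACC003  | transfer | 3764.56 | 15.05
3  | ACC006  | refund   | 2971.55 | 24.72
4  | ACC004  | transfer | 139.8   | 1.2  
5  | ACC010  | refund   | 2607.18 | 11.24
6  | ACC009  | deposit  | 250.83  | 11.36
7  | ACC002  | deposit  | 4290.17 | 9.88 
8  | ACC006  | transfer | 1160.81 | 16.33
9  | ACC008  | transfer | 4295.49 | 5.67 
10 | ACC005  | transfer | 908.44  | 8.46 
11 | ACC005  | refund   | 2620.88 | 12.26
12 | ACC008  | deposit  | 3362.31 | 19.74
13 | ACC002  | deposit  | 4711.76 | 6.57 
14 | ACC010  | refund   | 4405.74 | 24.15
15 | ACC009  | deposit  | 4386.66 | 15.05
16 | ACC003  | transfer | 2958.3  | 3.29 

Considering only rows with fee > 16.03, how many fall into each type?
SELECT type, COUNT(*)
FROM transactions
WHERE fee > 16.03
GROUP BY type

Note: WHERE filters rows before grouping.

Result:
  deposit: 1
  refund: 2
  transfer: 1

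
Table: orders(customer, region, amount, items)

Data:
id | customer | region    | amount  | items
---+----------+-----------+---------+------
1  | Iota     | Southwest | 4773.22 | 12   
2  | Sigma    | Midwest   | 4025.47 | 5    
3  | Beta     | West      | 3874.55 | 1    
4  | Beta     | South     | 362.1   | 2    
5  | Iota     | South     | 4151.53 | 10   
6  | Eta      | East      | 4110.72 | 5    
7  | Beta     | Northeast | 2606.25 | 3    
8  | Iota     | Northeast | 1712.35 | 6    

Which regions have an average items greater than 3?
SELECT region, AVG(items)
FROM orders
GROUP BY region
HAVING AVG(items) > 3

Result:
  East: avg=5.00
  Midwest: avg=5.00
  Northeast: avg=4.50
  South: avg=6.00
  Southwest: avg=12.00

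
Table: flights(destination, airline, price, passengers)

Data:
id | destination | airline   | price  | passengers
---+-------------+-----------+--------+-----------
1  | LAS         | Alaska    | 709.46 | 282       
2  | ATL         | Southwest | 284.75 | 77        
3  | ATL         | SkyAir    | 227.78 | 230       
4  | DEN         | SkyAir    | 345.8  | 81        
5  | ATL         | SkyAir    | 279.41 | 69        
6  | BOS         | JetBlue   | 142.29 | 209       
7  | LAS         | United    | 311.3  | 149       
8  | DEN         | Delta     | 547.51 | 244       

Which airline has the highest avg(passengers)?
SELECT airline, AVG(passengers) as val
FROM flights
GROUP BY airline
ORDER BY val DESC
LIMIT 1

Result: Alaska with avg(passengers) = 282.00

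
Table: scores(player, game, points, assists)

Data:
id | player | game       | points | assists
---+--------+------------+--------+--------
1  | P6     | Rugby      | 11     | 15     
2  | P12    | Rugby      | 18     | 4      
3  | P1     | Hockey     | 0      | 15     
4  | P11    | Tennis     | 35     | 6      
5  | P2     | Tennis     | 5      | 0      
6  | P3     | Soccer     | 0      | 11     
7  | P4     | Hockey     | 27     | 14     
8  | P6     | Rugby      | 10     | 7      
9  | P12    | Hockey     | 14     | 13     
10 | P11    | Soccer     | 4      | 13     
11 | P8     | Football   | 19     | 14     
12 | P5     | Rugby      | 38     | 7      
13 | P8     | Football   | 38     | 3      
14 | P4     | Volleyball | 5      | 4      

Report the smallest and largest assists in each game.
SELECT game, MIN(assists), MAX(assists)
FROM scores
GROUP BY game

Result:
  Football: min=3, max=14
  Hockey: min=13, max=15
  Rugby: min=4, max=15
  Soccer: min=11, max=13
  Tennis: min=0, max=6
  Volleyball: min=4, max=4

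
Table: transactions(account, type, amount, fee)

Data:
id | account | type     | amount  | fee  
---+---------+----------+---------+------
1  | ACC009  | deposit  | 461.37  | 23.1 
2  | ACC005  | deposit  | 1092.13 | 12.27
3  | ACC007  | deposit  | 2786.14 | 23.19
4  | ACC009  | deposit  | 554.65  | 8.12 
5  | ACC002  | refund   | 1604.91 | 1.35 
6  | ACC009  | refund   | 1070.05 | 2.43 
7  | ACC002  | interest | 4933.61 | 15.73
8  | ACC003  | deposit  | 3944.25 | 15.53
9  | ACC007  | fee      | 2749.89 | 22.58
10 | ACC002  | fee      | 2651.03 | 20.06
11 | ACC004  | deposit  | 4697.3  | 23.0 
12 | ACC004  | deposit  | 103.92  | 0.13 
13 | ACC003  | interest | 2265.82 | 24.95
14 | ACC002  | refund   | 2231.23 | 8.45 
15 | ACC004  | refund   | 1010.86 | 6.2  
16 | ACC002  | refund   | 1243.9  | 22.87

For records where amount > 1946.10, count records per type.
SELECT type, COUNT(*)
FROM transactions
WHERE amount > 1946.10
GROUP BY type

Note: WHERE filters rows before grouping.

Result:
  deposit: 3
  fee: 2
  interest: 2
  refund: 1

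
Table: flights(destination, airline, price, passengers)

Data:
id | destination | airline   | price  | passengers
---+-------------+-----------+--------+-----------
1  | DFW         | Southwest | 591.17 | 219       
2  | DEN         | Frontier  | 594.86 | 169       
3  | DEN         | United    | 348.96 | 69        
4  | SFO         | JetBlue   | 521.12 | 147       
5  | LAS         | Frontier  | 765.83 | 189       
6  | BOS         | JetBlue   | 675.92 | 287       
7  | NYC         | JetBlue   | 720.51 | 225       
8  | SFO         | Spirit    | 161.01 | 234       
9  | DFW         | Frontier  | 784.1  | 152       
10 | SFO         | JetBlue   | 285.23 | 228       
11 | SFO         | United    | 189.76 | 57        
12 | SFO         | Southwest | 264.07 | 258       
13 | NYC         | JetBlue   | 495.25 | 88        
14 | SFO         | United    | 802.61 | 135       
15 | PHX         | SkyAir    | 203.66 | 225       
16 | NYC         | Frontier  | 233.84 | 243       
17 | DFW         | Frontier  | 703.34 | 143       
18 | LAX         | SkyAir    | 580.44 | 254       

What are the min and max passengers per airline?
SELECT airline, MIN(passengers), MAX(passengers)
FROM flights
GROUP BY airline

Result:
  Frontier: min=143, max=243
  JetBlue: min=88, max=287
  SkyAir: min=225, max=254
  Southwest: min=219, max=258
  Spirit: min=234, max=234
  United: min=57, max=135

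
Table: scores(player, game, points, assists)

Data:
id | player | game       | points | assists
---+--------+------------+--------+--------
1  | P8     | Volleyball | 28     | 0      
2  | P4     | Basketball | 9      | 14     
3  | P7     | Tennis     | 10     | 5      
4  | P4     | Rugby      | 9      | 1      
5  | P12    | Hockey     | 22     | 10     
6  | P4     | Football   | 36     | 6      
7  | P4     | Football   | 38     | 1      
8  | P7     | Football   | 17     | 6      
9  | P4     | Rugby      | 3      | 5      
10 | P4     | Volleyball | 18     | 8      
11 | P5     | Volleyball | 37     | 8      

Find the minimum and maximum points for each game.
SELECT game, MIN(points), MAX(points)
FROM scores
GROUP BY game

Result:
  Basketball: min=9, max=9
  Football: min=17, max=38
  Hockey: min=22, max=22
  Rugby: min=3, max=9
  Tennis: min=10, max=10
  Volleyball: min=18, max=37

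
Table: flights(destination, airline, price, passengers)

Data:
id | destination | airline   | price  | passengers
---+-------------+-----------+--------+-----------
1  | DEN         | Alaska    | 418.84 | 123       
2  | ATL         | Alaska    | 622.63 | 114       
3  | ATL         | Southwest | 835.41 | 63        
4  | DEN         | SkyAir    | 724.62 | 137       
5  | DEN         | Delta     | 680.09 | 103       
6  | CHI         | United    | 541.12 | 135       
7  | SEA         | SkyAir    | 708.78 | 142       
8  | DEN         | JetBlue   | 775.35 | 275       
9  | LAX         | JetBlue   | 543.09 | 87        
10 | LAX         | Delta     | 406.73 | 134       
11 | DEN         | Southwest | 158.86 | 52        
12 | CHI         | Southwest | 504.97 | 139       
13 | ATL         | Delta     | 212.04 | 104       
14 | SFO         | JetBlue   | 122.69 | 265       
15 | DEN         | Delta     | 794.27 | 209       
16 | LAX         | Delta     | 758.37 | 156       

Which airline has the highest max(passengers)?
SELECT airline, MAX(passengers) as val
FROM flights
GROUP BY airline
ORDER BY val DESC
LIMIT 1

Result: JetBlue with max(passengers) = 275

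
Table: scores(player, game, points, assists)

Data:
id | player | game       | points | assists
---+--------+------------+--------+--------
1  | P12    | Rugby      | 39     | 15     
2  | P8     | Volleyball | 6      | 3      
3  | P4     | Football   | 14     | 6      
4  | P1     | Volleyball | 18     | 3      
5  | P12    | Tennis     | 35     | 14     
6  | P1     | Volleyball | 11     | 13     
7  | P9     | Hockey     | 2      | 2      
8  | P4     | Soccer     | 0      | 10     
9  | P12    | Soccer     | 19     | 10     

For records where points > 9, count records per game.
SELECT game, COUNT(*)
FROM scores
WHERE points > 9
GROUP BY game

Note: WHERE filters rows before grouping.

Result:
  Football: 1
  Rugby: 1
  Soccer: 1
  Tennis: 1
  Volleyball: 2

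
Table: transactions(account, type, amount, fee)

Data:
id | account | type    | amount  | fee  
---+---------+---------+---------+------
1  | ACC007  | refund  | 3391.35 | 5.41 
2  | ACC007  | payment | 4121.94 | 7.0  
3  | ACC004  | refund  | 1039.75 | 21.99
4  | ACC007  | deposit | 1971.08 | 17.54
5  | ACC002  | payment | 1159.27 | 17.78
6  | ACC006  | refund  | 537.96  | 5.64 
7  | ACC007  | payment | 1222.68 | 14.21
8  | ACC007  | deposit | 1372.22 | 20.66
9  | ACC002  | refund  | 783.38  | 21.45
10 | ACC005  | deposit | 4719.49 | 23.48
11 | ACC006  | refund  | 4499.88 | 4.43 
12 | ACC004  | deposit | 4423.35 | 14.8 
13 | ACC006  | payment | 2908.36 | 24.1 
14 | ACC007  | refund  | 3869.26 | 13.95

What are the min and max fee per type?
SELECT type, MIN(fee), MAX(fee)
FROM transactions
GROUP BY type

Result:
  deposit: min=14.80, max=23.48
  payment: min=7.00, max=24.10
  refund: min=4.43, max=21.99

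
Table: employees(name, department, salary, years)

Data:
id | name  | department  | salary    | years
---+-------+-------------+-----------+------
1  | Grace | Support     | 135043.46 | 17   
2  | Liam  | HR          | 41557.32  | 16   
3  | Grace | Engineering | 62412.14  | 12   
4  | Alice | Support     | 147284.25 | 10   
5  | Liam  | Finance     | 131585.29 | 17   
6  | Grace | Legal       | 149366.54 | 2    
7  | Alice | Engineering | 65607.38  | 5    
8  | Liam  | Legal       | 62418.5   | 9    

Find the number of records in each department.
SELECT department, COUNT(*) as count
FROM employees
GROUP BY department

Result:
  Engineering: 2
  Finance: 1
  HR: 1
  Legal: 2
  Support: 2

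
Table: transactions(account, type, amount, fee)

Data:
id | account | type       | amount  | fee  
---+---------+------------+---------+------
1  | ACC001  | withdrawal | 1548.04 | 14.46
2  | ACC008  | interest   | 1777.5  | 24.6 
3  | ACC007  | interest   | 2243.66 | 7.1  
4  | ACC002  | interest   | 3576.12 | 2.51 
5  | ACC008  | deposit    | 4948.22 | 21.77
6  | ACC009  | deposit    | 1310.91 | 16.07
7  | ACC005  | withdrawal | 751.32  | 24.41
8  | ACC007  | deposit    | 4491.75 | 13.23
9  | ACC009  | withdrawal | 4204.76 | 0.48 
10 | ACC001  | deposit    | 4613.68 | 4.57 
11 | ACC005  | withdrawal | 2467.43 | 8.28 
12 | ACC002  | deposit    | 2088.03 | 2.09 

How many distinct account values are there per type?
SELECT type, COUNT(DISTINCT account)
FROM transactions
GROUP BY type

Result:
  deposit: 5 distinct
  interest: 3 distinct
  withdrawal: 3 distinct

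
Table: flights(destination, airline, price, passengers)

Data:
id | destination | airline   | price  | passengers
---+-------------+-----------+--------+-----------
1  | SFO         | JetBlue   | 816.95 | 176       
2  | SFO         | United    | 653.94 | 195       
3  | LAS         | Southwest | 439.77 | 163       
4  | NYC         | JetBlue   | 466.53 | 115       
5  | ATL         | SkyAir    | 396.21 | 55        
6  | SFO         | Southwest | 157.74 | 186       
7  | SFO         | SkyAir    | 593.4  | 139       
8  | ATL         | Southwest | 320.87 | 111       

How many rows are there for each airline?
SELECT airline, COUNT(*) as count
FROM flights
GROUP BY airline

Result:
  JetBlue: 2
  SkyAir: 2
  Southwest: 3
  United: 1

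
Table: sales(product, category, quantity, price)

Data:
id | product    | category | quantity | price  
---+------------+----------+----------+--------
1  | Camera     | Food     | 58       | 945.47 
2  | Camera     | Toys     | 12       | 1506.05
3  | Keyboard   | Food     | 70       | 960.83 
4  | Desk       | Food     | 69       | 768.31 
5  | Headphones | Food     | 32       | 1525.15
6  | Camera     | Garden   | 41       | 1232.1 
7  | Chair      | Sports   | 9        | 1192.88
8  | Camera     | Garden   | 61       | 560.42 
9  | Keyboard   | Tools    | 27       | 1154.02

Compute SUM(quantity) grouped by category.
SELECT category, SUM(quantity) as result
FROM sales
GROUP BY category

Result:
  Food: 229
  Garden: 102
  Sports: 9
  Tools: 27
  Toys: 12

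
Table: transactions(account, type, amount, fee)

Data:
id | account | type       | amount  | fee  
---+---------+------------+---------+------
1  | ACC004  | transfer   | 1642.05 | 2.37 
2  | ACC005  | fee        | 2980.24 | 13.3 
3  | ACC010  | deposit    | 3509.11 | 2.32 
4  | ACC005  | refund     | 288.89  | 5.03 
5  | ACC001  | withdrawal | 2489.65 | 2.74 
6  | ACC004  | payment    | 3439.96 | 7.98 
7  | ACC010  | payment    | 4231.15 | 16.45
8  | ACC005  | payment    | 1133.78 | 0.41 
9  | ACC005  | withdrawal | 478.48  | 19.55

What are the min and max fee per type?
SELECT type, MIN(fee), MAX(fee)
FROM transactions
GROUP BY type

Result:
  deposit: min=2.32, max=2.32
  fee: min=13.30, max=13.30
  payment: min=0.41, max=16.45
  refund: min=5.03, max=5.03
  transfer: min=2.37, max=2.37
  withdrawal: min=2.74, max=19.55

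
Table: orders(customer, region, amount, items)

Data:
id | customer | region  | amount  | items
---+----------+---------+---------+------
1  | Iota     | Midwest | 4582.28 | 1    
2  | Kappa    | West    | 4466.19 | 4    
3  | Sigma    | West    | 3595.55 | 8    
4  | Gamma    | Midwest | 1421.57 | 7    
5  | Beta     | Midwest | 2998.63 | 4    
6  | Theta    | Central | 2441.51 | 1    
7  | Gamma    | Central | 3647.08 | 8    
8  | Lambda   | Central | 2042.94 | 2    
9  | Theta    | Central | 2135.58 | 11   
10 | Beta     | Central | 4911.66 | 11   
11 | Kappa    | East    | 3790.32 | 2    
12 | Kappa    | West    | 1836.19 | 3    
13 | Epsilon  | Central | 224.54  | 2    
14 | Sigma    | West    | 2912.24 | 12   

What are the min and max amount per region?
SELECT region, MIN(amount), MAX(amount)
FROM orders
GROUP BY region

Result:
  Central: min=224.54, max=4911.66
  East: min=3790.32, max=3790.32
  Midwest: min=1421.57, max=4582.28
  West: min=1836.19, max=4466.19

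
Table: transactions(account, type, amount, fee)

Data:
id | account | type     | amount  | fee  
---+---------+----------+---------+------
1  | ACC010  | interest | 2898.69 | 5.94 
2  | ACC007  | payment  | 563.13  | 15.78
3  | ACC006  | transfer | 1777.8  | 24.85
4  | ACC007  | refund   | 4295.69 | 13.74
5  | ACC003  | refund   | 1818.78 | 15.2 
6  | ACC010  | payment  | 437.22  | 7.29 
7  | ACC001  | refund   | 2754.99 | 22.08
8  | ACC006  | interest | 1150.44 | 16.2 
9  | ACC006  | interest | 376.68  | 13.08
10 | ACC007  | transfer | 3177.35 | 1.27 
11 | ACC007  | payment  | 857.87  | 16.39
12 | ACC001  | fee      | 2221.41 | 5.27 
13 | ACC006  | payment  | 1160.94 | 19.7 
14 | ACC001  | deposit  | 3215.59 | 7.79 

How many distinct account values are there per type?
SELECT type, COUNT(DISTINCT account)
FROM transactions
GROUP BY type

Result:
  deposit: 1 distinct
  fee: 1 distinct
  interest: 2 distinct
  payment: 3 distinct
  refund: 3 distinct
  transfer: 2 distinct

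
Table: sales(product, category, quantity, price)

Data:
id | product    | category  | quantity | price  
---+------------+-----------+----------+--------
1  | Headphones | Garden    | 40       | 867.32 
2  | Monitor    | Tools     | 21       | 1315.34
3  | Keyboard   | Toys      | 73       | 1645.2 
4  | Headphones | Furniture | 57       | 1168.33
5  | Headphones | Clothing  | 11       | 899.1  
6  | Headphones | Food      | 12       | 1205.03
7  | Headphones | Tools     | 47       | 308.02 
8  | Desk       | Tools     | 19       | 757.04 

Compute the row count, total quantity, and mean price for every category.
SELECT category,
       COUNT(*) as cnt,
       SUM(quantity) as total_quantity,
       AVG(price) as avg_price
FROM sales
GROUP BY category

Result:
  Clothing: 1 records, 11 total quantity, 899.10 avg price
  Food: 1 records, 12 total quantity, 1205.03 avg price
  Furniture: 1 records, 57 total quantity, 1168.33 avg price
  Garden: 1 records, 40 total quantity, 867.32 avg price
  Tools: 3 records, 87 total quantity, 793.47 avg price
  Toys: 1 records, 73 total quantity, 1645.20 avg price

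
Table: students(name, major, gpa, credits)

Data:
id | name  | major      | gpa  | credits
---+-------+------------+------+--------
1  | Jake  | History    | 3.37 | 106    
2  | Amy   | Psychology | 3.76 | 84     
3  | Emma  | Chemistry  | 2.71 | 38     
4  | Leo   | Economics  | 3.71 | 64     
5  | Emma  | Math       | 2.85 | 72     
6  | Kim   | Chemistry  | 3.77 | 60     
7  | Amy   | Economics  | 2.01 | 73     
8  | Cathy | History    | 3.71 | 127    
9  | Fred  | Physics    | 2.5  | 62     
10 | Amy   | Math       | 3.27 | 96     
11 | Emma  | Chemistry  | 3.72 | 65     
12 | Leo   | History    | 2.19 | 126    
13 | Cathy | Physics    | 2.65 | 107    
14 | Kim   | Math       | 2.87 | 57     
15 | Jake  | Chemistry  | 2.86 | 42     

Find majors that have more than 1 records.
SELECT major, COUNT(*) as cnt
FROM students
GROUP BY major
HAVING COUNT(*) > 1

Result:
  Chemistry: 4
  Economics: 2
  History: 3
  Math: 3
  Physics: 2

Note: HAVING filters groups after aggregation, WHERE filters rows before.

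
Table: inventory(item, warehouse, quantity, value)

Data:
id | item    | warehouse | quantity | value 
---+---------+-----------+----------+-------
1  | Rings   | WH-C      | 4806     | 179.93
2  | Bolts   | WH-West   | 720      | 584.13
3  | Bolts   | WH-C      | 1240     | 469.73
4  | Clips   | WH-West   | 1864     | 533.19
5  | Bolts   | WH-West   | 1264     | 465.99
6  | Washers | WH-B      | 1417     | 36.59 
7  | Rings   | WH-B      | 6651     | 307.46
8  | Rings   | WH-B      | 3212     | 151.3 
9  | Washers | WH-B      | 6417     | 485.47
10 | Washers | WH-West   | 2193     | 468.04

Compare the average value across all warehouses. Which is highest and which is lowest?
SELECT warehouse, AVG(value)
FROM inventory
GROUP BY warehouse
ORDER BY AVG(value)

All groups:
  WH-B: 245.21
  WH-C: 324.83
  WH-West: 512.84

Highest: WH-West (512.84)
Lowest: WH-B (245.21)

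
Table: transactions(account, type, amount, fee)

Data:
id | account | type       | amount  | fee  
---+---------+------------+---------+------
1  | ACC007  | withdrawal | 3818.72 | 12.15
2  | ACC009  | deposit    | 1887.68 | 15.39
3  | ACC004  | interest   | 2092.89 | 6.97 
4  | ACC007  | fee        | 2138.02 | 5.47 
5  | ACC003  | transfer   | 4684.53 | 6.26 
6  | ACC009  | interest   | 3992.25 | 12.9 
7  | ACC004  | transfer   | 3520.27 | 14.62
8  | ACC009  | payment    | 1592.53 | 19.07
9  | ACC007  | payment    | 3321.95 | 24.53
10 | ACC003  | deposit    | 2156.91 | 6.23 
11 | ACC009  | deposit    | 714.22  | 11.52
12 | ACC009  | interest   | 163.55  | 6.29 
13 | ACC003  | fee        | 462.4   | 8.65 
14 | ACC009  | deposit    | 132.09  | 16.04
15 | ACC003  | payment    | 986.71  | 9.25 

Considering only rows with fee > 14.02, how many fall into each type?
SELECT type, COUNT(*)
FROM transactions
WHERE fee > 14.02
GROUP BY type

Note: WHERE filters rows before grouping.

Result:
  deposit: 2
  payment: 2
  transfer: 1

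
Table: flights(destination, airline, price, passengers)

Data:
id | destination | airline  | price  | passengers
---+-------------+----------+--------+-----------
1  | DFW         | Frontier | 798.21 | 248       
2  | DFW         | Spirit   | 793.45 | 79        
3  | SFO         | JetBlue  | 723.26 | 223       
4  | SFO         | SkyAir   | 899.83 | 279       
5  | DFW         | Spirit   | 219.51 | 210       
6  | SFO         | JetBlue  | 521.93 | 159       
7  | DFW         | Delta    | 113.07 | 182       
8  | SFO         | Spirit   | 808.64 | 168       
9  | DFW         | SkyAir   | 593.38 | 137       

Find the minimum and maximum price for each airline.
SELECT airline, MIN(price), MAX(price)
FROM flights
GROUP BY airline

Result:
  Delta: min=113.07, max=113.07
  Frontier: min=798.21, max=798.21
  JetBlue: min=521.93, max=723.26
  SkyAir: min=593.38, max=899.83
  Spirit: min=219.51, max=808.64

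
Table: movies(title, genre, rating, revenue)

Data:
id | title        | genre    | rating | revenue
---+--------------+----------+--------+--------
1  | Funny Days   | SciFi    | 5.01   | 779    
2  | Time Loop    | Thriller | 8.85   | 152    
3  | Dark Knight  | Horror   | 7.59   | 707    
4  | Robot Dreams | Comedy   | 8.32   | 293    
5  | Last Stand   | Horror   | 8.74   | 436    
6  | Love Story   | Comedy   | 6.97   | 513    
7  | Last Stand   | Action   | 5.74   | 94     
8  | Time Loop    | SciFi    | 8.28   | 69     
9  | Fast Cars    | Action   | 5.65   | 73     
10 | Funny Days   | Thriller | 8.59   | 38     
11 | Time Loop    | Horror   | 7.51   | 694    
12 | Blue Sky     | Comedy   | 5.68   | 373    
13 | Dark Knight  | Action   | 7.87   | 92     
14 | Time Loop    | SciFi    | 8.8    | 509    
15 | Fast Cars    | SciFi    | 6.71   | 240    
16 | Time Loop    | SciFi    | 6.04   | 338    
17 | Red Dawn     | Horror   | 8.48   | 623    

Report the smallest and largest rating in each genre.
SELECT genre, MIN(rating), MAX(rating)
FROM movies
GROUP BY genre

Result:
  Action: min=5.65, max=7.87
  Comedy: min=5.68, max=8.32
  Horror: min=7.51, max=8.74
  SciFi: min=5.01, max=8.80
  Thriller: min=8.59, max=8.85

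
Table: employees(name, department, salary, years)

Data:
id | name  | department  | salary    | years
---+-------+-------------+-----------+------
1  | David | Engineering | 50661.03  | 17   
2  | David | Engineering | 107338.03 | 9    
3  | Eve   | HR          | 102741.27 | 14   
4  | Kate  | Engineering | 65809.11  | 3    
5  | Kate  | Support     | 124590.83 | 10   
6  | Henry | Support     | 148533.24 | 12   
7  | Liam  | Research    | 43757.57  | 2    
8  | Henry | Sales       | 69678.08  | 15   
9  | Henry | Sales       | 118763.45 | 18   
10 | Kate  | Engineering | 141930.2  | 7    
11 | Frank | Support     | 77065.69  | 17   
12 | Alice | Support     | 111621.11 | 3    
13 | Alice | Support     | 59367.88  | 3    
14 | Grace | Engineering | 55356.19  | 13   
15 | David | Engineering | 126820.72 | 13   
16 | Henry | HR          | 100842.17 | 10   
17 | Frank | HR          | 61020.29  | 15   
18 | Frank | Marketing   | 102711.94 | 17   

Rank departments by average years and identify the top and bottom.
SELECT department, AVG(years)
FROM employees
GROUP BY department
ORDER BY AVG(years)

All groups:
  Research: 2.00
  Support: 9.00
  Engineering: 10.33
  HR: 13.00
  Sales: 16.50
  Marketing: 17.00

Highest: Marketing (17.00)
Lowest: Research (2.00)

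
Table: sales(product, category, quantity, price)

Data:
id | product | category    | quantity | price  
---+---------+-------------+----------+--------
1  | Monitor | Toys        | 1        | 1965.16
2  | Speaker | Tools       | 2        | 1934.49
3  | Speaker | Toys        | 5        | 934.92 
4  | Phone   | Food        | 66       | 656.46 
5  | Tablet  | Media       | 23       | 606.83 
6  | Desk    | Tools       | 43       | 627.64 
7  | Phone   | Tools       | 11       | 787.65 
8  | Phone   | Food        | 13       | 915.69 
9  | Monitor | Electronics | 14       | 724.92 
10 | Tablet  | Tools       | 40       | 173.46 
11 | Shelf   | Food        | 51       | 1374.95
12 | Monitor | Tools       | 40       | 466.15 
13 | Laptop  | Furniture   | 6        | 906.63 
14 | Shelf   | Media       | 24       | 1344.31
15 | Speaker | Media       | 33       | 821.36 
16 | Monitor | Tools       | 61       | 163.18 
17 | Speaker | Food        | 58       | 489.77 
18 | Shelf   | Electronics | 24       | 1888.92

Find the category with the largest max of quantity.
SELECT category, MAX(quantity) as val
FROM sales
GROUP BY category
ORDER BY val DESC
LIMIT 1

Result: Food with max(quantity) = 66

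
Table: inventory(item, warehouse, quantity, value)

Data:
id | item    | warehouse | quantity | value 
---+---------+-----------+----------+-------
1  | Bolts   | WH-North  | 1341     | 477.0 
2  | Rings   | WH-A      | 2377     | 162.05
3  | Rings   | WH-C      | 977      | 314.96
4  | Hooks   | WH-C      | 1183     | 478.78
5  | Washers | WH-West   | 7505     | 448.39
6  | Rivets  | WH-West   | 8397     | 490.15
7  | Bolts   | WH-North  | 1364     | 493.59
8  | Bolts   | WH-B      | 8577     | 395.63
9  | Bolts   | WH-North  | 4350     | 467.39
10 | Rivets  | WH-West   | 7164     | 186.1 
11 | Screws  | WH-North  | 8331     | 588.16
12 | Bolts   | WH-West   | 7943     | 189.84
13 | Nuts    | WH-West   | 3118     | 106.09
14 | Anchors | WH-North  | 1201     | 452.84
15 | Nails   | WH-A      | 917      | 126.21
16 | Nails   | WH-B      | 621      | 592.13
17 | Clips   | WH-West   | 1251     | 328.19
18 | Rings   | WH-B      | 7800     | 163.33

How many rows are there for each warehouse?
SELECT warehouse, COUNT(*) as count
FROM inventory
GROUP BY warehouse

Result:
  WH-A: 2
  WH-B: 3
  WH-C: 2
  WH-North: 5
  WH-West: 6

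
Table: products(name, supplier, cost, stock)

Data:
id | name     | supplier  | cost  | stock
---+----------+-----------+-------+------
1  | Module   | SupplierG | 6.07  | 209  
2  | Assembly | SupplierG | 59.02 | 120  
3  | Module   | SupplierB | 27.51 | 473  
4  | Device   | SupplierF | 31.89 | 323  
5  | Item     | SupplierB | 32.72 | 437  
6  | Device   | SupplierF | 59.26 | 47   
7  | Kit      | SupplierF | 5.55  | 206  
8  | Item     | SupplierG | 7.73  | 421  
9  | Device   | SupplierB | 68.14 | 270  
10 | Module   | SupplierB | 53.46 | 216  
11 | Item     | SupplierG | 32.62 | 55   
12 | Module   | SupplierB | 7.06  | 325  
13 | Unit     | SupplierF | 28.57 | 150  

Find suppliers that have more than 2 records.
SELECT supplier, COUNT(*) as cnt
FROM products
GROUP BY supplier
HAVING COUNT(*) > 2

Result:
  SupplierB: 5
  SupplierF: 4
  SupplierG: 4

Note: HAVING filters groups after aggregation, WHERE filters rows before.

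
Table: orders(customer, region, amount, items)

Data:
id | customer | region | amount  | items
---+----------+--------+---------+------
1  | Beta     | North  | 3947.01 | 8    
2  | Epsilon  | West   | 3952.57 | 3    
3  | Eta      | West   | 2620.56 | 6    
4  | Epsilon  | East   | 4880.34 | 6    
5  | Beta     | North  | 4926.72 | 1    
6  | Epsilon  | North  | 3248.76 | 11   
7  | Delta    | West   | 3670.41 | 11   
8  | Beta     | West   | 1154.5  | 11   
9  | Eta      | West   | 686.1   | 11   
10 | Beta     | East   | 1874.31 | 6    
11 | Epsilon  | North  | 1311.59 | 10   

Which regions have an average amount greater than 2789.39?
SELECT region, AVG(amount)
FROM orders
GROUP BY region
HAVING AVG(amount) > 2789.39

Result:
  East: avg=3377.33
  North: avg=3358.52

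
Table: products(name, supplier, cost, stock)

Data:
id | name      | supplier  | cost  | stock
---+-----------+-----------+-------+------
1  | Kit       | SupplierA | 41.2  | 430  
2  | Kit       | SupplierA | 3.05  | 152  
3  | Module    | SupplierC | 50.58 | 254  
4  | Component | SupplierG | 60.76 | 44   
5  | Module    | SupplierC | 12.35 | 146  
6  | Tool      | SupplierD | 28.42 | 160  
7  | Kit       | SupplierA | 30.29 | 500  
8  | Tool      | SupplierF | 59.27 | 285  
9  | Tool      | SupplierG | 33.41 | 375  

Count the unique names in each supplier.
SELECT supplier, COUNT(DISTINCT name)
FROM products
GROUP BY supplier

Result:
  SupplierA: 1 distinct
  SupplierC: 1 distinct
  SupplierD: 1 distinct
  SupplierF: 1 distinct
  SupplierG: 2 distinct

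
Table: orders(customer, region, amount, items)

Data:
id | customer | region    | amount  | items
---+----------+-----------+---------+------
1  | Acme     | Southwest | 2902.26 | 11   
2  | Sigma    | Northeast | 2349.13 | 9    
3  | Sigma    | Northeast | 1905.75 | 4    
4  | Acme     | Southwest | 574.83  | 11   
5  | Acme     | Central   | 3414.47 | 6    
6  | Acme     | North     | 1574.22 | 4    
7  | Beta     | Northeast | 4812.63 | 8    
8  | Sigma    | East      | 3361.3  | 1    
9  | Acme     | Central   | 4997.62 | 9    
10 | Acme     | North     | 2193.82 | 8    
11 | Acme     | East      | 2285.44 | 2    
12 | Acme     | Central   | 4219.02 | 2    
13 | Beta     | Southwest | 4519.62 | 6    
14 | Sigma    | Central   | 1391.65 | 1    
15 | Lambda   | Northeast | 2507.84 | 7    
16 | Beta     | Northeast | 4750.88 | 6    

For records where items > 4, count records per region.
SELECT region, COUNT(*)
FROM orders
WHERE items > 4
GROUP BY region

Note: WHERE filters rows before grouping.

Result:
  Central: 2
  North: 1
  Northeast: 4
  Southwest: 3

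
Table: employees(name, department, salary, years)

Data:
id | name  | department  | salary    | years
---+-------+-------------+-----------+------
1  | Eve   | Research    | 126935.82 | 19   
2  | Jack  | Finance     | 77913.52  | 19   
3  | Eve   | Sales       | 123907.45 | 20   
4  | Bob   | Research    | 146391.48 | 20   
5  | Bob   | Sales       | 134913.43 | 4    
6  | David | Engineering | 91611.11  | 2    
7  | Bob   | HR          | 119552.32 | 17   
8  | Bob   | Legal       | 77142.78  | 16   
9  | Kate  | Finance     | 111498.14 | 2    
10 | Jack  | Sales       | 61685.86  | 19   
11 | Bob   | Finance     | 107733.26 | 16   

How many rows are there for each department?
SELECT department, COUNT(*) as count
FROM employees
GROUP BY department

Result:
  Engineering: 1
  Finance: 3
  HR: 1
  Legal: 1
  Research: 2
  Sales: 3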